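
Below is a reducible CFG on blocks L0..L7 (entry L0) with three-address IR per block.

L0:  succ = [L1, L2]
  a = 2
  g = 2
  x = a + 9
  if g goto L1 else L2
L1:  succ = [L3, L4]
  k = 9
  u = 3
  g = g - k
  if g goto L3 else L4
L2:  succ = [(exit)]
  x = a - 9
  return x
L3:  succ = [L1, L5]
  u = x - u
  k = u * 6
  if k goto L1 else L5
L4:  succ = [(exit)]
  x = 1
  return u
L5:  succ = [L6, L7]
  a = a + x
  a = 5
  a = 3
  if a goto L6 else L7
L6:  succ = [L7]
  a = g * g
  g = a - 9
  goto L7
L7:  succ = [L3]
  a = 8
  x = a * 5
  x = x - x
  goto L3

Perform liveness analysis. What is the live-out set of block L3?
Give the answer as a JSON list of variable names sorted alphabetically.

Block summaries:
  L0: def={a,g,x} ue=∅
  L1: def={g,k,u} ue={g}
  L2: def={x} ue={a}
  L3: def={k,u} ue={u,x}
  L4: def={x} ue={u}
  L5: def={a} ue={a,x}
  L6: def={a,g} ue={g}
  L7: def={a,x} ue=∅

Backward fixpoint:
  L0: in=∅ out={a,g,x}
  L1: in={a,g,x} out={a,g,u,x}
  L2: in={a} out=∅
  L3: in={a,g,u,x} out={a,g,u,x}
  L4: in={u} out=∅
  L5: in={a,g,u,x} out={g,u}
  L6: in={g,u} out={g,u}
  L7: in={g,u} out={a,g,u,x}

live-out(L3) = ["a", "g", "u", "x"]

Answer: ["a", "g", "u", "x"]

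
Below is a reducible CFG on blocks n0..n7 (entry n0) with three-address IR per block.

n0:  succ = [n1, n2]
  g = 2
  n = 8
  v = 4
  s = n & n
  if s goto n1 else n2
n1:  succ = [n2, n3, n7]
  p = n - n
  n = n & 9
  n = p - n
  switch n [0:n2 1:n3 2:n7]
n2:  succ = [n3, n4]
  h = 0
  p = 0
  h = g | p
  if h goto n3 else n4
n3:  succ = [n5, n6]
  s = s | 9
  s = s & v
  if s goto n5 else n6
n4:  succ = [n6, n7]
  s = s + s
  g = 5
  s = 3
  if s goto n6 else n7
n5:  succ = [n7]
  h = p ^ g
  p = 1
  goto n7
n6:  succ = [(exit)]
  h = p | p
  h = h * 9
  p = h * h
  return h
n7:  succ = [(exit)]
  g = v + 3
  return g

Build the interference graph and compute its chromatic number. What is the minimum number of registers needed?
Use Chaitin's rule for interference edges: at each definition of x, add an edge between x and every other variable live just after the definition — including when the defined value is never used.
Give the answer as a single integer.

def/use:
  n0: {g,n,s,v} / ∅
  n1: {n,p} / {n}
  n2: {h,p} / {g}
  n3: {s} / {s,v}
  n4: {g,s} / {s}
  n5: {h,p} / {g,p}
  n6: {h,p} / {p}
  n7: {g} / {v}

Backward fixpoint:
  n0: in=∅ out={g,n,s,v}
  n1: in={g,n,s,v} out={g,p,s,v}
  n2: in={g,s,v} out={g,p,s,v}
  n3: in={g,p,s,v} out={g,p,v}
  n4: in={p,s,v} out={p,v}
  n5: in={g,p,v} out={v}
  n6: in={p} out=∅
  n7: in={v} out=∅

Conflict graph:
  g↔{h,n,p,s,v}
  h↔{g,p,s,v}
  n↔{g,p,s,v}
  p↔{g,h,n,s,v}
  s↔{g,h,n,p,v}
  v↔{g,h,n,p,s}

Registers:
  lower bound: {g,h,p,s,v} mutually conflict ⇒ χ ≥ 5
  5-colouring: c0={g}  c1={p}  c2={s}  c3={v}  c4={h,n}
  χ = 5

Answer: 5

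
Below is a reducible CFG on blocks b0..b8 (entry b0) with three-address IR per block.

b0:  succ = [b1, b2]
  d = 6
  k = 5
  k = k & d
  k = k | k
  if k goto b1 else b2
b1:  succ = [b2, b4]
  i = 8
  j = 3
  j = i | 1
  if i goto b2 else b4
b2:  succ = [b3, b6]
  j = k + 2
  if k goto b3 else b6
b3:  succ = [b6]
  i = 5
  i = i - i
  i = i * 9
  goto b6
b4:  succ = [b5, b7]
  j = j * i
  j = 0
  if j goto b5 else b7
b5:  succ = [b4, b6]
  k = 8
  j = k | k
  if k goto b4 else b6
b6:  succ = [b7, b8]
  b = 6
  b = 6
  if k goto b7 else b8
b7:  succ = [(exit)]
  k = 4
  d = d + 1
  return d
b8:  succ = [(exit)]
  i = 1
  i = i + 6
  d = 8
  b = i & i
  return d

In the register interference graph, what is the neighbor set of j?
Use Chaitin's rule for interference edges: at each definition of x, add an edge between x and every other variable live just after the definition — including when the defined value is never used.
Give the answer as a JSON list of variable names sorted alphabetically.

Per-block:
  b0: def={d,k} ue=∅
  b1: def={i,j} ue=∅
  b2: def={j} ue={k}
  b3: def={i} ue=∅
  b4: def={j} ue={i,j}
  b5: def={j,k} ue=∅
  b6: def={b} ue={k}
  b7: def={d,k} ue={d}
  b8: def={b,d,i} ue=∅

Backward fixpoint:
  b0 li=∅ lo={d,k}
  b1 li={d,k} lo={d,i,j,k}
  b2 li={d,k} lo={d,k}
  b3 li={d,k} lo={d,k}
  b4 li={d,i,j} lo={d,i}
  b5 li={d,i} lo={d,i,j,k}
  b6 li={d,k} lo={d}
  b7 li={d} lo=∅
  b8 li=∅ lo=∅

Conflict graph:
  b — {d,k}
  d — {b,i,j,k}
  i — {d,j,k}
  j — {d,i,k}
  k — {b,d,i,j}

N(j) = ["d", "i", "k"]

Answer: ["d", "i", "k"]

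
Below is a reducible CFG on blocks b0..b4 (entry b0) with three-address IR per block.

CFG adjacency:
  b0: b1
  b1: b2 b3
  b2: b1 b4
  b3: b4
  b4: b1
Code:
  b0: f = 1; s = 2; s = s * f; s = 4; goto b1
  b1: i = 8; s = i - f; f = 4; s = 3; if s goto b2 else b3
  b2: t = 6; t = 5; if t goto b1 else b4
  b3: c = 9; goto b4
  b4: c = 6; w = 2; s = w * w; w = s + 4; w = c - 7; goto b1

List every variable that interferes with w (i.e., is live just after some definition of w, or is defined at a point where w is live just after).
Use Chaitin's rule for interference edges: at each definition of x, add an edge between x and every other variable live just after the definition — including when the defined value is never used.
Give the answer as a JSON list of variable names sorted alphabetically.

Per-block:
  b0: {f,s} / ∅
  b1: {f,i,s} / {f}
  b2: {t} / ∅
  b3: {c} / ∅
  b4: {c,s,w} / ∅

Liveness:
  live b0: ∅→{f}
  live b1: {f}→{f}
  live b2: {f}→{f}
  live b3: {f}→{f}
  live b4: {f}→{f}

Interfere edges:
  c: {f,s,w}
  f: {c,i,s,t,w}
  i: {f}
  s: {c,f}
  t: {f}
  w: {c,f}

N(w) = ["c", "f"]

Answer: ["c", "f"]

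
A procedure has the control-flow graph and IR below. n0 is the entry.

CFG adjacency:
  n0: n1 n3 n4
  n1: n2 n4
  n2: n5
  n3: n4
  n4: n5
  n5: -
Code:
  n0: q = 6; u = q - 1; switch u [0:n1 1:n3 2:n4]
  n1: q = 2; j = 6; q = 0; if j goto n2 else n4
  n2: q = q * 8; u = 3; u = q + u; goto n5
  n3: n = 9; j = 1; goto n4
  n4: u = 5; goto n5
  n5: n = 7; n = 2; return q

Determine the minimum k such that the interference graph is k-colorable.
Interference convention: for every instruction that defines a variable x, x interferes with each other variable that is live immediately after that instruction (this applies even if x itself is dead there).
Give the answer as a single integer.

Answer: 2

Derivation:
Per-block:
  n0: {q,u} / ∅
  n1: {j,q} / ∅
  n2: {q,u} / {q}
  n3: {j,n} / ∅
  n4: {u} / ∅
  n5: {n} / {q}

Backward fixpoint:
  live n0: ∅→{q}
  live n1: ∅→{q}
  live n2: {q}→{q}
  live n3: {q}→{q}
  live n4: {q}→{q}
  live n5: {q}→∅

Interfere edges:
  j: {q}
  n: {q}
  q: {j,n,u}
  u: {q}

Colouring:
  clique {j,q} ⇒ need ≥ 2
  assign j→R1 n→R1 q→R0 u→R1 — no edge inside a register ⇒ χ ≤ 2
  χ = 2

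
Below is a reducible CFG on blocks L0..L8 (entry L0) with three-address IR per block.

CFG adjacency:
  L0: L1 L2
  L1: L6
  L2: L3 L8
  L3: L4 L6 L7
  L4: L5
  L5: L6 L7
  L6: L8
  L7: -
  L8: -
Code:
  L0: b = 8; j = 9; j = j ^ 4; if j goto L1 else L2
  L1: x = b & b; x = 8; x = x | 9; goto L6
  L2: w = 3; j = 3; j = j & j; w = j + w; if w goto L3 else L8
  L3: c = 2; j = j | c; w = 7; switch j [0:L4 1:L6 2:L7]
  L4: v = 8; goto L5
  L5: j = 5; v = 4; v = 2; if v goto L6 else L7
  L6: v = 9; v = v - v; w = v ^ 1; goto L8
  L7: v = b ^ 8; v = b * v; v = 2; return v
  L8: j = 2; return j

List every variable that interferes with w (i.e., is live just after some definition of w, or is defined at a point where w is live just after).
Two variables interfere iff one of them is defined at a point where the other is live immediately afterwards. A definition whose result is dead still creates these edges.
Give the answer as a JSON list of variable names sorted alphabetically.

Block summaries:
  L0: {b,j} / ∅
  L1: {x} / {b}
  L2: {j,w} / ∅
  L3: {c,j,w} / {j}
  L4: {v} / ∅
  L5: {j,v} / ∅
  L6: {v,w} / ∅
  L7: {v} / {b}
  L8: {j} / ∅

Liveness:
  L0: in=∅ out={b}
  L1: in={b} out=∅
  L2: in={b} out={b,j}
  L3: in={b,j} out={b}
  L4: in={b} out={b}
  L5: in={b} out={b}
  L6: in=∅ out=∅
  L7: in={b} out=∅
  L8: in=∅ out=∅

Interfere edges:
  b: {c,j,v,w}
  c: {b,j}
  j: {b,c,w}
  v: {b}
  w: {b,j}
  x: ∅

N(w) = ["b", "j"]

Answer: ["b", "j"]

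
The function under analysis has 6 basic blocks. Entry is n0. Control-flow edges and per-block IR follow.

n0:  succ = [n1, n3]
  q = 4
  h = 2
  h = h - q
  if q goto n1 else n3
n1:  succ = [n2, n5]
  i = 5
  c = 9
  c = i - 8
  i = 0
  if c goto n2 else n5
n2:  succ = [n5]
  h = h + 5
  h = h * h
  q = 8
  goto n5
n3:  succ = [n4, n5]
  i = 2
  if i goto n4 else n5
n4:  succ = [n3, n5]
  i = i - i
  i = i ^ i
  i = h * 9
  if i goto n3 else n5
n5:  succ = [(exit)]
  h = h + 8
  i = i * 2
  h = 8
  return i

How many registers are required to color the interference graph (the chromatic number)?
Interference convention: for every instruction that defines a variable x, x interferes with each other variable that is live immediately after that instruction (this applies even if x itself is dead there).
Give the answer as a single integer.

Per-block:
  n0: {h,q} / ∅
  n1: {c,i} / ∅
  n2: {h,q} / {h}
  n3: {i} / ∅
  n4: {i} / {h,i}
  n5: {h,i} / {h,i}

Liveness:
  n0: in=∅ out={h}
  n1: in={h} out={h,i}
  n2: in={h,i} out={h,i}
  n3: in={h} out={h,i}
  n4: in={h,i} out={h,i}
  n5: in={h,i} out=∅

Conflict graph:
  c — {h,i}
  h — {c,i,q}
  i — {c,h,q}
  q — {h,i}

Chromatic number:
  clique {c,h,i} ⇒ need ≥ 3
  assign c→c2 h→c0 i→c1 q→c2 — no edge inside a register ⇒ χ ≤ 3
  χ = 3

Answer: 3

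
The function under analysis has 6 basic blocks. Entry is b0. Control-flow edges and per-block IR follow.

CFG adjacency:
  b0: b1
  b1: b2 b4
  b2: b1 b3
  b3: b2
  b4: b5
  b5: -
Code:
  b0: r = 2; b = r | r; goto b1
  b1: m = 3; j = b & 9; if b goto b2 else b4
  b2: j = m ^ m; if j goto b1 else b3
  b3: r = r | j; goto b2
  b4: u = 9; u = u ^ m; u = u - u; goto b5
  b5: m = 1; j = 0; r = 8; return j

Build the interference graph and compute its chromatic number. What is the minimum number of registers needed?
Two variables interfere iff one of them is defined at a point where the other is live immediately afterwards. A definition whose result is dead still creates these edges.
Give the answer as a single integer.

Answer: 4

Analysis:
def/use:
  b0: {b,r} / ∅
  b1: {j,m} / {b}
  b2: {j} / {m}
  b3: {r} / {j,r}
  b4: {u} / {m}
  b5: {j,m,r} / ∅

Liveness:
  b0: in=∅ out={b,r}
  b1: in={b,r} out={b,m,r}
  b2: in={b,m,r} out={b,j,m,r}
  b3: in={b,j,m,r} out={b,m,r}
  b4: in={m} out=∅
  b5: in=∅ out=∅

Interfere edges:
  b — {j,m,r}
  j — {b,m,r}
  m — {b,j,r,u}
  r — {b,j,m}
  u — {m}

Registers:
  lower bound: {b,j,m,r} mutually conflict ⇒ χ ≥ 4
  assign b→R1 j→R2 m→R0 r→R3 u→R1 — no edge inside a register ⇒ χ ≤ 4
  χ = 4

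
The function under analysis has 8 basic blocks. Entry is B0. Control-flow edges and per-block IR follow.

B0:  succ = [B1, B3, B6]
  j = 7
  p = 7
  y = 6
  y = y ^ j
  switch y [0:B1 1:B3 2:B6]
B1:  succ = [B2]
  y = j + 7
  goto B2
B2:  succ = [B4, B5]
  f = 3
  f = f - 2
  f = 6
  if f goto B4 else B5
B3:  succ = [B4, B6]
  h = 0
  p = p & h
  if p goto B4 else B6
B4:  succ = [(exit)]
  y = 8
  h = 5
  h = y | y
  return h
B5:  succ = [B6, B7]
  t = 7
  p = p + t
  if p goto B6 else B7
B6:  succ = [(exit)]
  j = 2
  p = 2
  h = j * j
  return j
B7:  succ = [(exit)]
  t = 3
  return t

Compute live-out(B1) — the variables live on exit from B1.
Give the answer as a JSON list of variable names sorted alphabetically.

Per-block:
  B0: {j,p,y} / ∅
  B1: {y} / {j}
  B2: {f} / ∅
  B3: {h,p} / {p}
  B4: {h,y} / ∅
  B5: {p,t} / {p}
  B6: {h,j,p} / ∅
  B7: {t} / ∅

Liveness:
  B0 li=∅ lo={j,p}
  B1 li={j,p} lo={p}
  B2 li={p} lo={p}
  B3 li={p} lo=∅
  B4 li=∅ lo=∅
  B5 li={p} lo=∅
  B6 li=∅ lo=∅
  B7 li=∅ lo=∅

live-out(B1) = ["p"]

Answer: ["p"]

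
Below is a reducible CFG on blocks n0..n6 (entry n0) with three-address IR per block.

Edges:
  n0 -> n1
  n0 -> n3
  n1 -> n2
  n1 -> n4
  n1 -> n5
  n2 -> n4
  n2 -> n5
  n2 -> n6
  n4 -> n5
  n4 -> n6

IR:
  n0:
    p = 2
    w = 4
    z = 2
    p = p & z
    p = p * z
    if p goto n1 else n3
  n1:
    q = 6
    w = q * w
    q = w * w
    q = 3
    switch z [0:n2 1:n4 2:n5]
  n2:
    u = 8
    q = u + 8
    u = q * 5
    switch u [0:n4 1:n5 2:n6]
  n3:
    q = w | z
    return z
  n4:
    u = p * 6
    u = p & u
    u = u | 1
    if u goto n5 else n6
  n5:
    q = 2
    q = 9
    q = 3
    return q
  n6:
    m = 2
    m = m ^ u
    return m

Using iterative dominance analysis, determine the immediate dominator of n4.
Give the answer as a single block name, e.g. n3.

idom tree: n1←n0 n2←n1 n3←n0 n4←n1 n5←n1 n6←n1
Dom∩ at merges:
  n4: preds {n1,n2}: {n0,n1} ∩ {n0,n1,n2} = {n0,n1}; idom=n1
  n5: preds {n1,n2,n4}: {n0,n1} ∩ {n0,n1,n2} ∩ {n0,n1,n4} = {n0,n1}; idom=n1
  n6: preds {n2,n4}: {n0,n1,n2} ∩ {n0,n1,n4} = {n0,n1}; idom=n1

idom(n4) = n1

Answer: n1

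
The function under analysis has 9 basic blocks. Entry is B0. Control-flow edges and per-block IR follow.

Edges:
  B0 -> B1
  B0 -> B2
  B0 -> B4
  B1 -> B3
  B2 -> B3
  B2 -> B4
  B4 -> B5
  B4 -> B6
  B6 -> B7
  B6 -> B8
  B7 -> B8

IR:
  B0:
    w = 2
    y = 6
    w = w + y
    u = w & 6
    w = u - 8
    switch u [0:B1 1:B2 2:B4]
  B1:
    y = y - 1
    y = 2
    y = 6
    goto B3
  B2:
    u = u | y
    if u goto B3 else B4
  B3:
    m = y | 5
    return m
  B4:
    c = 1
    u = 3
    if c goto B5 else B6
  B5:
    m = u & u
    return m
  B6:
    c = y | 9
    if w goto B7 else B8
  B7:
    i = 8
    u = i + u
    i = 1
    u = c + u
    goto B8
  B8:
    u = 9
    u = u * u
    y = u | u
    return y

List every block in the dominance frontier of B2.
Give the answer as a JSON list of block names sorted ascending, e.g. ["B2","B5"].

Answer: ["B3", "B4"]

Derivation:
idom tree: B1←B0 B2←B0 B3←B0 B4←B0 B5←B4 B6←B4 B7←B6 B8←B6
Dom∩ at merges:
  B3: preds {B1,B2}: {B0,B1} ∩ {B0,B2} = {B0}; idom=B0
  B4: preds {B0,B2}: {B0} ∩ {B0,B2} = {B0}; idom=B0
  B8: preds {B6,B7}: {B0,B4,B6} ∩ {B0,B4,B6,B7} = {B0,B4,B6}; idom=B6

DF derivation:
  B3←B1: walk B1 to B0
  B3←B2: walk B2 to B0
  B4←B0: walk · to B0
  B4←B2: walk B2 to B0
  B8←B6: walk · to B6
  B8←B7: walk B7 to B6
  B0: DF=∅
  B1: DF={B3}
  B2: DF={B3,B4}
  B3: DF=∅
  B4: DF=∅
  B5: DF=∅
  B6: DF=∅
  B7: DF={B8}
  B8: DF=∅

DF(B2) = ["B3", "B4"]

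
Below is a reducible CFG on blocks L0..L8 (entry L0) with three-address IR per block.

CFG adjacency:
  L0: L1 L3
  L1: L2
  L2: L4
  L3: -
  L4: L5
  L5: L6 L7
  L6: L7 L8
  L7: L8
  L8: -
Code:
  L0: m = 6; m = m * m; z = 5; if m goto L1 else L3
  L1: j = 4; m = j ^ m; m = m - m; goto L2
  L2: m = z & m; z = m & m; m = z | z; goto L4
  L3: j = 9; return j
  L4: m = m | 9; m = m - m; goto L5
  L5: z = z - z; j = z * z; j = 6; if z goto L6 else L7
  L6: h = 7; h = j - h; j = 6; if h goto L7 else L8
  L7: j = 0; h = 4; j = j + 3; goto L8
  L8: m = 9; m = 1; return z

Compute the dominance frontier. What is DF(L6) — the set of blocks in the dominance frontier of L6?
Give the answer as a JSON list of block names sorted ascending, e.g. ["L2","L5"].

Answer: ["L7", "L8"]

Working:
idom tree: L1←L0 L2←L1 L3←L0 L4←L2 L5←L4 L6←L5 L7←L5 L8←L5
Join-block Dom:
  L7: preds {L5,L6}: {L0,L1,L2,L4,L5} ∩ {L0,L1,L2,L4,L5,L6} = {L0,L1,L2,L4,L5}; idom=L5
  L8: preds {L6,L7}: {L0,L1,L2,L4,L5,L6} ∩ {L0,L1,L2,L4,L5,L7} = {L0,L1,L2,L4,L5}; idom=L5

Frontier:
  join L7 pred L5: · stop@L5
  join L7 pred L6: L6 stop@L5
  join L8 pred L6: L6 stop@L5
  join L8 pred L7: L7 stop@L5
  DF(L0)=∅
  DF(L1)=∅
  DF(L2)=∅
  DF(L3)=∅
  DF(L4)=∅
  DF(L5)=∅
  DF(L6)={L7,L8}
  DF(L7)={L8}
  DF(L8)=∅

DF(L6) = ["L7", "L8"]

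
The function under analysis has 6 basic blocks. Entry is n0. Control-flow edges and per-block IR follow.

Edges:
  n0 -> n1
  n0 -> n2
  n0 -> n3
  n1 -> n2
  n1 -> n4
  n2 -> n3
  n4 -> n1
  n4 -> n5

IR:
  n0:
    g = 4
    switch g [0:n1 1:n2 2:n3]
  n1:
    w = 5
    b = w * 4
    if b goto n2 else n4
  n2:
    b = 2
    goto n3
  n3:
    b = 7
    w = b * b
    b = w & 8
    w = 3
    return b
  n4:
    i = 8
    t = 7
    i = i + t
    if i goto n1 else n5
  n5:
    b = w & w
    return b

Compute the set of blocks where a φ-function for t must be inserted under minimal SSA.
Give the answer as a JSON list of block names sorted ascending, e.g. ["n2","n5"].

idom tree: n1←n0 n2←n0 n3←n0 n4←n1 n5←n4
Join-block Dom:
  n1: preds {n0,n4}: {n0} ∩ {n0,n1,n4} = {n0}; idom=n0
  n2: preds {n0,n1}: {n0} ∩ {n0,n1} = {n0}; idom=n0
  n3: preds {n0,n2}: {n0} ∩ {n0,n2} = {n0}; idom=n0

DF derivation:
  n1←n0: walk · to n0
  n1←n4: walk n4→n1 to n0
  n2←n0: walk · to n0
  n2←n1: walk n1 to n0
  n3←n0: walk · to n0
  n3←n2: walk n2 to n0
  n0 → ∅
  n1 → {n1,n2}
  n2 → {n3}
  n3 → ∅
  n4 → {n1}
  n5 → ∅

φ for t: defs {n4}
  DF⁺ = {n1,n2,n3}

Answer: ["n1", "n2", "n3"]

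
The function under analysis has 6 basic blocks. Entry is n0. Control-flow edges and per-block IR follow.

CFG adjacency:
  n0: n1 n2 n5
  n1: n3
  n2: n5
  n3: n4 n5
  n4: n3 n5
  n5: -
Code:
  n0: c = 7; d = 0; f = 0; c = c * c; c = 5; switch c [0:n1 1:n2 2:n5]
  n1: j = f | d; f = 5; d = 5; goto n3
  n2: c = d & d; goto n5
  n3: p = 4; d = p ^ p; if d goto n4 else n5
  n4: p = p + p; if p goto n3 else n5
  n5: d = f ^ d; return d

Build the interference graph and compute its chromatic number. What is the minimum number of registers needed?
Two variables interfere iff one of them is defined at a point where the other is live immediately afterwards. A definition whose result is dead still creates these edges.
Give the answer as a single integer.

Answer: 3

Working:
def/use:
  n0: {c,d,f} / ∅
  n1: {d,f,j} / {d,f}
  n2: {c} / {d}
  n3: {d,p} / ∅
  n4: {p} / {p}
  n5: {d} / {d,f}

Live sets:
  n0: in=∅ out={d,f}
  n1: in={d,f} out={f}
  n2: in={d,f} out={d,f}
  n3: in={f} out={d,f,p}
  n4: in={d,f,p} out={d,f}
  n5: in={d,f} out=∅

Interference:
  c — {d,f}
  d — {c,f,p}
  f — {c,d,p}
  j — ∅
  p — {d,f}

Chromatic number:
  lower bound: {c,d,f} mutually conflict ⇒ χ ≥ 3
  assign c→r2 d→r0 f→r1 j→r0 p→r2 — no edge inside a register ⇒ χ ≤ 3
  χ = 3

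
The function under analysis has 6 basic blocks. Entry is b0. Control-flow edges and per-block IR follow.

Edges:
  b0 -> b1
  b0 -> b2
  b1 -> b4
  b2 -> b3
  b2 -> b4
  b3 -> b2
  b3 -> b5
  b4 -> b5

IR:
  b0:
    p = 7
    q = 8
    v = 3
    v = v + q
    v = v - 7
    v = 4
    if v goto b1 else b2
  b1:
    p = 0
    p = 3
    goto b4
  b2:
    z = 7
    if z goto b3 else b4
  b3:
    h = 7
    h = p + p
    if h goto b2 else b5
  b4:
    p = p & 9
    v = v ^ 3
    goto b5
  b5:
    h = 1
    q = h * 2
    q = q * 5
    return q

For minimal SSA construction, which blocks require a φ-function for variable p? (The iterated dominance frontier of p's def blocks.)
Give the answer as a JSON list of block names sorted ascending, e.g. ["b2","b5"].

idom tree: b1←b0 b2←b0 b3←b2 b4←b0 b5←b0
Dom at joins:
  b2: preds {b0,b3}: {b0} ∩ {b0,b2,b3} = {b0}; idom=b0
  b4: preds {b1,b2}: {b0,b1} ∩ {b0,b2} = {b0}; idom=b0
  b5: preds {b3,b4}: {b0,b2,b3} ∩ {b0,b4} = {b0}; idom=b0

DF walk-up:
  b2←b0: walk · to b0
  b2←b3: walk b3→b2 to b0
  b4←b1: walk b1 to b0
  b4←b2: walk b2 to b0
  b5←b3: walk b3→b2 to b0
  b5←b4: walk b4 to b0
  DF(b0)=∅
  DF(b1)={b4}
  DF(b2)={b2,b4,b5}
  DF(b3)={b2,b5}
  DF(b4)={b5}
  DF(b5)=∅

φ for p: defs {b0,b1,b4}
  DF⁺ = {b4,b5}

Answer: ["b4", "b5"]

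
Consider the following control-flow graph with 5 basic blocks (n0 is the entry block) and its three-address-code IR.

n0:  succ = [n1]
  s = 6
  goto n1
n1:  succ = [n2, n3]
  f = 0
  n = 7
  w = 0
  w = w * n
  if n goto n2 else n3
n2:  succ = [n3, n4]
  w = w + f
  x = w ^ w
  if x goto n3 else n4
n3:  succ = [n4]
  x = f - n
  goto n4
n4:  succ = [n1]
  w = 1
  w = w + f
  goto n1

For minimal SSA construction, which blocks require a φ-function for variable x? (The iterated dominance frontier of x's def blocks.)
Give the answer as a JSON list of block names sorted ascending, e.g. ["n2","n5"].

Answer: ["n1", "n3", "n4"]

Working:
idom tree: n1←n0 n2←n1 n3←n1 n4←n1
Join-block Dom:
  n1: preds {n0,n4}: {n0} ∩ {n0,n1,n4} = {n0}; idom=n0
  n3: preds {n1,n2}: {n0,n1} ∩ {n0,n1,n2} = {n0,n1}; idom=n1
  n4: preds {n2,n3}: {n0,n1,n2} ∩ {n0,n1,n3} = {n0,n1}; idom=n1

DF derivation:
  n1←n0: walk · to n0
  n1←n4: walk n4→n1 to n0
  n3←n1: walk · to n1
  n3←n2: walk n2 to n1
  n4←n2: walk n2 to n1
  n4←n3: walk n3 to n1
  n0: DF=∅
  n1: DF={n1}
  n2: DF={n3,n4}
  n3: DF={n4}
  n4: DF={n1}

φ for x: defs {n2,n3}
  DF⁺ = {n1,n3,n4}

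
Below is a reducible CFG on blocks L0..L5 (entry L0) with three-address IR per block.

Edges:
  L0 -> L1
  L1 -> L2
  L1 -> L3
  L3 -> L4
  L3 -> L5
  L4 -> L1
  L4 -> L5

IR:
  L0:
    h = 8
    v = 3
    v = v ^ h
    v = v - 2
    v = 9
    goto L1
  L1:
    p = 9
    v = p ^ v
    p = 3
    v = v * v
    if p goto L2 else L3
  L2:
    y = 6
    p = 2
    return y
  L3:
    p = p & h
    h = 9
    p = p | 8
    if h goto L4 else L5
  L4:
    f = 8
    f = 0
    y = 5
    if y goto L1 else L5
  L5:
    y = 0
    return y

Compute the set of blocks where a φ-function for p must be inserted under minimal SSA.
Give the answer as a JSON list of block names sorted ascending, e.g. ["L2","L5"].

Answer: ["L1"]

Derivation:
idom tree: L1←L0 L2←L1 L3←L1 L4←L3 L5←L3
Dom∩ at merges:
  L1: preds {L0,L4}: {L0} ∩ {L0,L1,L3,L4} = {L0}; idom=L0
  L5: preds {L3,L4}: {L0,L1,L3} ∩ {L0,L1,L3,L4} = {L0,L1,L3}; idom=L3

Frontier:
  L1←L0: walk · to L0
  L1←L4: walk L4→L3→L1 to L0
  L5←L3: walk · to L3
  L5←L4: walk L4 to L3
  DF(L0)=∅
  DF(L1)={L1}
  DF(L2)=∅
  DF(L3)={L1}
  DF(L4)={L1,L5}
  DF(L5)=∅

φ for p: defs {L1,L2,L3}
  DF⁺ = {L1}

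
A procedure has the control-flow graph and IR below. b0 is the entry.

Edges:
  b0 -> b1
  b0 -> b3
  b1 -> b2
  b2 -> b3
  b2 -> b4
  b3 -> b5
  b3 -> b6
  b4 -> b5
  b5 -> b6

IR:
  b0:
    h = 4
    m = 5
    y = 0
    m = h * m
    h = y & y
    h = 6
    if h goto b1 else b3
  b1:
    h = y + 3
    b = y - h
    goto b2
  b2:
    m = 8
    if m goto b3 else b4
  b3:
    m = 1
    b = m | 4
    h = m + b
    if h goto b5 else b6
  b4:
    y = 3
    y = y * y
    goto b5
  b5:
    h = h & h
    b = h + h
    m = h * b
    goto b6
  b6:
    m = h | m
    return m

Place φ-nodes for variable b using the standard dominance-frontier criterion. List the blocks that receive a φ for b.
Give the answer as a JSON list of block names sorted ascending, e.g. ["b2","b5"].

Answer: ["b3", "b5", "b6"]

Working:
idom tree: b1←b0 b2←b1 b3←b0 b4←b2 b5←b0 b6←b0
Join-block Dom:
  b3: preds {b0,b2}: {b0} ∩ {b0,b1,b2} = {b0}; idom=b0
  b5: preds {b3,b4}: {b0,b3} ∩ {b0,b1,b2,b4} = {b0}; idom=b0
  b6: preds {b3,b5}: {b0,b3} ∩ {b0,b5} = {b0}; idom=b0

Frontier:
  join b3 pred b0: · stop@b0
  join b3 pred b2: b2→b1 stop@b0
  join b5 pred b3: b3 stop@b0
  join b5 pred b4: b4→b2→b1 stop@b0
  join b6 pred b3: b3 stop@b0
  join b6 pred b5: b5 stop@b0
  b0 → ∅
  b1 → {b3,b5}
  b2 → {b3,b5}
  b3 → {b5,b6}
  b4 → {b5}
  b5 → {b6}
  b6 → ∅

φ for b: defs {b1,b3,b5}
  DF⁺ = {b3,b5,b6}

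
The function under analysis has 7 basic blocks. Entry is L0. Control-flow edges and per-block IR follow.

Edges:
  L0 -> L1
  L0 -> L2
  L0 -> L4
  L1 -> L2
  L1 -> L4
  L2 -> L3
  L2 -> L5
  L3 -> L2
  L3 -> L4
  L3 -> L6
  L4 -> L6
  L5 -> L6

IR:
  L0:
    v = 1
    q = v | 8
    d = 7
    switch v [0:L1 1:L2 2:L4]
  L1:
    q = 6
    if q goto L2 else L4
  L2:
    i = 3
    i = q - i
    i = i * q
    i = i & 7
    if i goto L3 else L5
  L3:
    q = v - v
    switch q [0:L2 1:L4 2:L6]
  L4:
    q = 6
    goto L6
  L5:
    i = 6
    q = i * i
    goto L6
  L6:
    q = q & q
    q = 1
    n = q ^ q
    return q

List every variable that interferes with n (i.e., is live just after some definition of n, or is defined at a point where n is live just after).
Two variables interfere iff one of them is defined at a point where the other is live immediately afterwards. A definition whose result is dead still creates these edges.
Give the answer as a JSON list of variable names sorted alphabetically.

Answer: ["q"]

Working:
Per-block:
  L0 def {d,q,v} use ∅
  L1 def {q} use ∅
  L2 def {i} use {q}
  L3 def {q} use {v}
  L4 def {q} use ∅
  L5 def {i,q} use ∅
  L6 def {n,q} use {q}

Live sets:
  L0: in=∅ out={q,v}
  L1: in={v} out={q,v}
  L2: in={q,v} out={v}
  L3: in={v} out={q,v}
  L4: in=∅ out={q}
  L5: in=∅ out={q}
  L6: in={q} out=∅

Interfere edges:
  d: {q,v}
  i: {q,v}
  n: {q}
  q: {d,i,n,v}
  v: {d,i,q}

N(n) = ["q"]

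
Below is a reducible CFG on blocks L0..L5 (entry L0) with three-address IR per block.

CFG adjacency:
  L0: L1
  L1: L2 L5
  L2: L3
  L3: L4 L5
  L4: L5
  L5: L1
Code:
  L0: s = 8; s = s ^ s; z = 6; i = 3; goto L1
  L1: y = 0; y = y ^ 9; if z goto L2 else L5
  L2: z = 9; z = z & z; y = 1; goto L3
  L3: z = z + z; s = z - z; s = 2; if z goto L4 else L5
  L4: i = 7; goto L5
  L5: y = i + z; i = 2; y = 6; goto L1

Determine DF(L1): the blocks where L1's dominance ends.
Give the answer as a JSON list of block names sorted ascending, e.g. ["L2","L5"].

Answer: ["L1"]

Working:
idom tree: L1←L0 L2←L1 L3←L2 L4←L3 L5←L1
Dom∩ at merges:
  L1: preds {L0,L5}: {L0} ∩ {L0,L1,L5} = {L0}; idom=L0
  L5: preds {L1,L3,L4}: {L0,L1} ∩ {L0,L1,L2,L3} ∩ {L0,L1,L2,L3,L4} = {L0,L1}; idom=L1

DF derivation:
  join L1 pred L0: · stop@L0
  join L1 pred L5: L5→L1 stop@L0
  join L5 pred L1: · stop@L1
  join L5 pred L3: L3→L2 stop@L1
  join L5 pred L4: L4→L3→L2 stop@L1
  L0 → ∅
  L1 → {L1}
  L2 → {L5}
  L3 → {L5}
  L4 → {L5}
  L5 → {L1}

DF(L1) = ["L1"]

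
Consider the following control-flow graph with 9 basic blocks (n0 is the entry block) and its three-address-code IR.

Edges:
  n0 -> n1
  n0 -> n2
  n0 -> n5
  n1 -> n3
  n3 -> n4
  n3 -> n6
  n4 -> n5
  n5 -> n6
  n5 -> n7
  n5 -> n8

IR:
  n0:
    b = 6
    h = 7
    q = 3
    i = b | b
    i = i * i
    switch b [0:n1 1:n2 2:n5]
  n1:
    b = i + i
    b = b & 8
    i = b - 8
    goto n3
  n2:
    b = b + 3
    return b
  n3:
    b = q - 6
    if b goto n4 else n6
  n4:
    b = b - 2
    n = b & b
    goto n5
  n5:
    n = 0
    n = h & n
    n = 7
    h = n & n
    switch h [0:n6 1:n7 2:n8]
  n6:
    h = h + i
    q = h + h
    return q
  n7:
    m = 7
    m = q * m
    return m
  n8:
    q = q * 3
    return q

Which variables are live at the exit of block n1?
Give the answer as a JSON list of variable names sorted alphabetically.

Block summaries:
  n0: {b,h,i,q} / ∅
  n1: {b,i} / {i}
  n2: {b} / {b}
  n3: {b} / {q}
  n4: {b,n} / {b}
  n5: {h,n} / {h}
  n6: {h,q} / {h,i}
  n7: {m} / {q}
  n8: {q} / {q}

Liveness:
  live n0: ∅→{b,h,i,q}
  live n1: {h,i,q}→{h,i,q}
  live n2: {b}→∅
  live n3: {h,i,q}→{b,h,i,q}
  live n4: {b,h,i,q}→{h,i,q}
  live n5: {h,i,q}→{h,i,q}
  live n6: {h,i}→∅
  live n7: {q}→∅
  live n8: {q}→∅

live-out(n1) = ["h", "i", "q"]

Answer: ["h", "i", "q"]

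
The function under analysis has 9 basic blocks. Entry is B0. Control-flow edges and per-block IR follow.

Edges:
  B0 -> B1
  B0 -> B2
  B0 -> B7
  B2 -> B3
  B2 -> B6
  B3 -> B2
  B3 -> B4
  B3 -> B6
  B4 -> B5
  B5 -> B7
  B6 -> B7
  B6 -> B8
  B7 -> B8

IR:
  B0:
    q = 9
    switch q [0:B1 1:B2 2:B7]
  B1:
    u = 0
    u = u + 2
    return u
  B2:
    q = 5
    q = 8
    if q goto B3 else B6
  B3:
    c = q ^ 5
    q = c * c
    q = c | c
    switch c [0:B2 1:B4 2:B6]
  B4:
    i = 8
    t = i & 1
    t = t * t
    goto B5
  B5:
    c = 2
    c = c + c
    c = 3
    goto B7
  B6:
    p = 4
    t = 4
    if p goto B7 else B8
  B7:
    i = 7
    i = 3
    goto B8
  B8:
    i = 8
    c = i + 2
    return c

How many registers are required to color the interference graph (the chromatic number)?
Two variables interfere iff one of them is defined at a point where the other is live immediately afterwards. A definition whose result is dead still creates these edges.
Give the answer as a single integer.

def/use:
  B0 def {q} use ∅
  B1 def {u} use ∅
  B2 def {q} use ∅
  B3 def {c,q} use {q}
  B4 def {i,t} use ∅
  B5 def {c} use ∅
  B6 def {p,t} use ∅
  B7 def {i} use ∅
  B8 def {c,i} use ∅

Liveness:
  B0: in=∅ out=∅
  B1: in=∅ out=∅
  B2: in=∅ out={q}
  B3: in={q} out=∅
  B4: in=∅ out=∅
  B5: in=∅ out=∅
  B6: in=∅ out=∅
  B7: in=∅ out=∅
  B8: in=∅ out=∅

Conflict graph:
  c — {q}
  i — ∅
  p — {t}
  q — {c}
  t — {p}
  u — ∅

Chromatic number:
  clique {c,q} ⇒ need ≥ 2
  2-colouring: r0={c,i,p,u}  r1={q,t}
  χ = 2

Answer: 2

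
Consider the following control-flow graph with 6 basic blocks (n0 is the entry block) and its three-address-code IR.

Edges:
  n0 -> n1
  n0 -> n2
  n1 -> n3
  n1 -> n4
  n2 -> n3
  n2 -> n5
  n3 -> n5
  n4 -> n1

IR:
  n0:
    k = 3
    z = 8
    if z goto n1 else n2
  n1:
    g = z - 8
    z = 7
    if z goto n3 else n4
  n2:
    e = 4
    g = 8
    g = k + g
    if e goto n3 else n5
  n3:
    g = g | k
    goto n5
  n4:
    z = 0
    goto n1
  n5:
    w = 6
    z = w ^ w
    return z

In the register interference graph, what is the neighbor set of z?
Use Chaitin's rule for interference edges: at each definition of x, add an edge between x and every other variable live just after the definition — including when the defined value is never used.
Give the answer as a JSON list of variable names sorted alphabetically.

Answer: ["g", "k"]

Working:
Block summaries:
  n0 def {k,z} use ∅
  n1 def {g,z} use {z}
  n2 def {e,g} use {k}
  n3 def {g} use {g,k}
  n4 def {z} use ∅
  n5 def {w,z} use ∅

Backward fixpoint:
  n0 li=∅ lo={k,z}
  n1 li={k,z} lo={g,k}
  n2 li={k} lo={g,k}
  n3 li={g,k} lo=∅
  n4 li={k} lo={k,z}
  n5 li=∅ lo=∅

Interference:
  e↔{g,k}
  g↔{e,k,z}
  k↔{e,g,z}
  w↔∅
  z↔{g,k}

N(z) = ["g", "k"]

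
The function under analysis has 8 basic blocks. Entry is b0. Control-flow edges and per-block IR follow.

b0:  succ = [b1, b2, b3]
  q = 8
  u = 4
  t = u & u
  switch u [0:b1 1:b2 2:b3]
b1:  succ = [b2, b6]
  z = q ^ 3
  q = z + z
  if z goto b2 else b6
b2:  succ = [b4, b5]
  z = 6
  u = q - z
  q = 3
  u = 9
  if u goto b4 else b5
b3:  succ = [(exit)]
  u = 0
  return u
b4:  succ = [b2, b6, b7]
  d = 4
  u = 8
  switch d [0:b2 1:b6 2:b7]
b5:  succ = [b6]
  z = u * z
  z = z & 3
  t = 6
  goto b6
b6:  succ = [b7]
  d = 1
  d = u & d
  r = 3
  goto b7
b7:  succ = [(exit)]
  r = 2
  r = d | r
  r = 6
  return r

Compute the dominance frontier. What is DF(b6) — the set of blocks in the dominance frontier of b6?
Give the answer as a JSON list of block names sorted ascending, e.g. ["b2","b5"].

idom tree: b1←b0 b2←b0 b3←b0 b4←b2 b5←b2 b6←b0 b7←b0
Dom∩ at merges:
  b2: preds {b0,b1,b4}: {b0} ∩ {b0,b1} ∩ {b0,b2,b4} = {b0}; idom=b0
  b6: preds {b1,b4,b5}: {b0,b1} ∩ {b0,b2,b4} ∩ {b0,b2,b5} = {b0}; idom=b0
  b7: preds {b4,b6}: {b0,b2,b4} ∩ {b0,b6} = {b0}; idom=b0

DF derivation:
  b2←b0: walk · to b0
  b2←b1: walk b1 to b0
  b2←b4: walk b4→b2 to b0
  b6←b1: walk b1 to b0
  b6←b4: walk b4→b2 to b0
  b6←b5: walk b5→b2 to b0
  b7←b4: walk b4→b2 to b0
  b7←b6: walk b6 to b0
  b0: DF=∅
  b1: DF={b2,b6}
  b2: DF={b2,b6,b7}
  b3: DF=∅
  b4: DF={b2,b6,b7}
  b5: DF={b6}
  b6: DF={b7}
  b7: DF=∅

DF(b6) = ["b7"]

Answer: ["b7"]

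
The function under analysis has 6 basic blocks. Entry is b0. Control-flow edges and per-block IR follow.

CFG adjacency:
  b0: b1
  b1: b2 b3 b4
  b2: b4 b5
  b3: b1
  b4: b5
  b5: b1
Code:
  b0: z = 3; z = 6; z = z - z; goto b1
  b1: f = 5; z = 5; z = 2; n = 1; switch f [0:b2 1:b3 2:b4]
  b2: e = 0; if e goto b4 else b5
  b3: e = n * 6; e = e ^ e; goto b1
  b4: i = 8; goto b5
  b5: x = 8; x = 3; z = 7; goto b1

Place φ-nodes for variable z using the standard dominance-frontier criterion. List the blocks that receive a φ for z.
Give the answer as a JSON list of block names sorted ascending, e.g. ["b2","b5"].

idom tree: b1←b0 b2←b1 b3←b1 b4←b1 b5←b1
Dom∩ at merges:
  b1: preds {b0,b3,b5}: {b0} ∩ {b0,b1,b3} ∩ {b0,b1,b5} = {b0}; idom=b0
  b4: preds {b1,b2}: {b0,b1} ∩ {b0,b1,b2} = {b0,b1}; idom=b1
  b5: preds {b2,b4}: {b0,b1,b2} ∩ {b0,b1,b4} = {b0,b1}; idom=b1

DF derivation:
  join b1 pred b0: · stop@b0
  join b1 pred b3: b3→b1 stop@b0
  join b1 pred b5: b5→b1 stop@b0
  join b4 pred b1: · stop@b1
  join b4 pred b2: b2 stop@b1
  join b5 pred b2: b2 stop@b1
  join b5 pred b4: b4 stop@b1
  DF(b0)=∅
  DF(b1)={b1}
  DF(b2)={b4,b5}
  DF(b3)={b1}
  DF(b4)={b5}
  DF(b5)={b1}

φ for z: defs {b0,b1,b5}
  DF⁺ = {b1}

Answer: ["b1"]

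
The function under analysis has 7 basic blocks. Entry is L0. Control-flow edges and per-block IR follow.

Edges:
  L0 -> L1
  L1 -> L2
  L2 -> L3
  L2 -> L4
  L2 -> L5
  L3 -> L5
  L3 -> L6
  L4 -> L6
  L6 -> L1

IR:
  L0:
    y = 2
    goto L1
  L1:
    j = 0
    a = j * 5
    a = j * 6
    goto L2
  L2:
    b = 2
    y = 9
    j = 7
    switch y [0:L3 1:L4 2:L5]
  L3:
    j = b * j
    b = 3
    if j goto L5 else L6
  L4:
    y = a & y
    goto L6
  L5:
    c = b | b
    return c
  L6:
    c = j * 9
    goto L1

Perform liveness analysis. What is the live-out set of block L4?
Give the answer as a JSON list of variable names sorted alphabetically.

Answer: ["j"]

Working:
Per-block:
  L0: def={y} ue=∅
  L1: def={a,j} ue=∅
  L2: def={b,j,y} ue=∅
  L3: def={b,j} ue={b,j}
  L4: def={y} ue={a,y}
  L5: def={c} ue={b}
  L6: def={c} ue={j}

Liveness:
  L0 li=∅ lo=∅
  L1 li=∅ lo={a}
  L2 li={a} lo={a,b,j,y}
  L3 li={b,j} lo={b,j}
  L4 li={a,j,y} lo={j}
  L5 li={b} lo=∅
  L6 li={j} lo=∅

live-out(L4) = ["j"]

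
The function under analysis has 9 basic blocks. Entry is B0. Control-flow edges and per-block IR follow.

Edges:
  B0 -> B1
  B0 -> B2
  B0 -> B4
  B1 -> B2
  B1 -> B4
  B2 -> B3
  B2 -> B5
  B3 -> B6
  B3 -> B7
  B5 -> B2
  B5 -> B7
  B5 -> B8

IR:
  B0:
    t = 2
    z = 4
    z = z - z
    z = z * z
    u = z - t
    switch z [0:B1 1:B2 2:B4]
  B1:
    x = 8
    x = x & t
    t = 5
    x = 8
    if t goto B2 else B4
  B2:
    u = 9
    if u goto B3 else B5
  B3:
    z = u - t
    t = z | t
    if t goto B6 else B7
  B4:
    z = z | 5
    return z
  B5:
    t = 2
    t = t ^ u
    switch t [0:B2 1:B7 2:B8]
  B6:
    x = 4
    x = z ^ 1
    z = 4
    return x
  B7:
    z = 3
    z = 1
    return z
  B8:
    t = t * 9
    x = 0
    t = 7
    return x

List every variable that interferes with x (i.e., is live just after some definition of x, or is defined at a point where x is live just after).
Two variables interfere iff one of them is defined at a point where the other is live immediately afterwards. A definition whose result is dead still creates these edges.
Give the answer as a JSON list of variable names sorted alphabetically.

Answer: ["t", "z"]

Derivation:
def/use:
  B0: {t,u,z} / ∅
  B1: {t,x} / {t}
  B2: {u} / ∅
  B3: {t,z} / {t,u}
  B4: {z} / {z}
  B5: {t} / {u}
  B6: {x,z} / {z}
  B7: {z} / ∅
  B8: {t,x} / {t}

Backward fixpoint:
  B0 li=∅ lo={t,z}
  B1 li={t,z} lo={t,z}
  B2 li={t} lo={t,u}
  B3 li={t,u} lo={z}
  B4 li={z} lo=∅
  B5 li={u} lo={t}
  B6 li={z} lo=∅
  B7 li=∅ lo=∅
  B8 li={t} lo=∅

Interfere edges:
  t↔{u,x,z}
  u↔{t,z}
  x↔{t,z}
  z↔{t,u,x}

N(x) = ["t", "z"]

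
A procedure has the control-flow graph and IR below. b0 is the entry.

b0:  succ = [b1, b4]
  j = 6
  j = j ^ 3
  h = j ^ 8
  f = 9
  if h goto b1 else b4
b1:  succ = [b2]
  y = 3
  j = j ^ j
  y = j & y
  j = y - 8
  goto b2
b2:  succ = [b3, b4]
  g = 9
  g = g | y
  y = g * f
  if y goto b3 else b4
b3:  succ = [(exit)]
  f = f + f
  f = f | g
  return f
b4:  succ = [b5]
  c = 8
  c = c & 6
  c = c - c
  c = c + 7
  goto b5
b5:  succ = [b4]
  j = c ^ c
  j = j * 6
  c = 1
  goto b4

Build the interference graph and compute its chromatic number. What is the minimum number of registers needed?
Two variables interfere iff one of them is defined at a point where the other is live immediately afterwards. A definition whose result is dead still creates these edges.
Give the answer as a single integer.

Answer: 3

Analysis:
def/use:
  b0: {f,h,j} / ∅
  b1: {j,y} / {j}
  b2: {g,y} / {f,y}
  b3: {f} / {f,g}
  b4: {c} / ∅
  b5: {c,j} / {c}

Live sets:
  b0: in=∅ out={f,j}
  b1: in={f,j} out={f,y}
  b2: in={f,y} out={f,g}
  b3: in={f,g} out=∅
  b4: in=∅ out={c}
  b5: in={c} out=∅

Interference:
  c: ∅
  f: {g,h,j,y}
  g: {f,y}
  h: {f,j}
  j: {f,h,y}
  y: {f,g,j}

Colouring:
  {f,g,y} pairwise interfere (3-clique) ⇒ χ ≥ 3
  3-colouring: R0={c,f}  R1={g,j}  R2={h,y}
  χ = 3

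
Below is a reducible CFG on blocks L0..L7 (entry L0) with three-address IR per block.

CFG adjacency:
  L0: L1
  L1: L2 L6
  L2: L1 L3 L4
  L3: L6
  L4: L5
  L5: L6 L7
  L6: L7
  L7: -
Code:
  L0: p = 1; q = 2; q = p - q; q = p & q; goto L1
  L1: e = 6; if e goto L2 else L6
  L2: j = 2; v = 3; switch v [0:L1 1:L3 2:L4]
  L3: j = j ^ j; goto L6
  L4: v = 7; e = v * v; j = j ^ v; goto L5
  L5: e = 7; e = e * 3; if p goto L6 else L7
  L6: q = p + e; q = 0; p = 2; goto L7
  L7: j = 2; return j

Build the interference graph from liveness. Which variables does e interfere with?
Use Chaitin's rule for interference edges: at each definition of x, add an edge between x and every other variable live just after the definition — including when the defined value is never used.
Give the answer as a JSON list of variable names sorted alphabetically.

Per-block:
  L0 def {p,q} use ∅
  L1 def {e} use ∅
  L2 def {j,v} use ∅
  L3 def {j} use {j}
  L4 def {e,j,v} use {j}
  L5 def {e} use {p}
  L6 def {p,q} use {e,p}
  L7 def {j} use ∅

Live sets:
  L0: in=∅ out={p}
  L1: in={p} out={e,p}
  L2: in={e,p} out={e,j,p}
  L3: in={e,j,p} out={e,p}
  L4: in={j,p} out={p}
  L5: in={p} out={e,p}
  L6: in={e,p} out=∅
  L7: in=∅ out=∅

Interfere edges:
  e↔{j,p,v}
  j↔{e,p,v}
  p↔{e,j,q,v}
  q↔{p}
  v↔{e,j,p}

N(e) = ["j", "p", "v"]

Answer: ["j", "p", "v"]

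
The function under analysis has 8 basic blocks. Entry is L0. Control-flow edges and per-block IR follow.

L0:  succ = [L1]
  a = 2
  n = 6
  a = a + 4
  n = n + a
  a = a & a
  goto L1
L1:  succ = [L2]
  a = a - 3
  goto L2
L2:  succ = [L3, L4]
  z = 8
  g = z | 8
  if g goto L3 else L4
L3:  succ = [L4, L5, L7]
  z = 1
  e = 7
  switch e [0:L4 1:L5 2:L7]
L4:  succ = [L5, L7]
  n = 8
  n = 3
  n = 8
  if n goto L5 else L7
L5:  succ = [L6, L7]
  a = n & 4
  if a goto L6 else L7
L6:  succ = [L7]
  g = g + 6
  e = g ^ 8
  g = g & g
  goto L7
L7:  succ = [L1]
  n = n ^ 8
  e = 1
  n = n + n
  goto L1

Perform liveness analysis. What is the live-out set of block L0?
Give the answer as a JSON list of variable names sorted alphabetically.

def/use:
  L0 def {a,n} use ∅
  L1 def {a} use {a}
  L2 def {g,z} use ∅
  L3 def {e,z} use ∅
  L4 def {n} use ∅
  L5 def {a} use {n}
  L6 def {e,g} use {g}
  L7 def {e,n} use {n}

Live sets:
  L0 li=∅ lo={a,n}
  L1 li={a,n} lo={a,n}
  L2 li={a,n} lo={a,g,n}
  L3 li={a,g,n} lo={a,g,n}
  L4 li={a,g} lo={a,g,n}
  L5 li={g,n} lo={a,g,n}
  L6 li={a,g,n} lo={a,n}
  L7 li={a,n} lo={a,n}

live-out(L0) = ["a", "n"]

Answer: ["a", "n"]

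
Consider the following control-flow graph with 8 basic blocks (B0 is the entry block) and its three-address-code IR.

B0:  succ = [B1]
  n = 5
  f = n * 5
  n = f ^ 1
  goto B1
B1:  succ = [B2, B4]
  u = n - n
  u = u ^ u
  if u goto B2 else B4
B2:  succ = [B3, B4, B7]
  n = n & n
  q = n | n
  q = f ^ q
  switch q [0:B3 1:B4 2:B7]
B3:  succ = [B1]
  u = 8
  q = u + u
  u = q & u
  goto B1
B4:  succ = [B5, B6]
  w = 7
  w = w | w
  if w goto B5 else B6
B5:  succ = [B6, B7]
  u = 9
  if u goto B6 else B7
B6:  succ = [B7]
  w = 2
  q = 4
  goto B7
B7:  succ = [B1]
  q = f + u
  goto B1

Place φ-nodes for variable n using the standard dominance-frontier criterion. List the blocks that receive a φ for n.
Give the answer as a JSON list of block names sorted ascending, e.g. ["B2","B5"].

idom tree: B1←B0 B2←B1 B3←B2 B4←B1 B5←B4 B6←B4 B7←B1
Dom∩ at merges:
  B1: preds {B0,B3,B7}: {B0} ∩ {B0,B1,B2,B3} ∩ {B0,B1,B7} = {B0}; idom=B0
  B4: preds {B1,B2}: {B0,B1} ∩ {B0,B1,B2} = {B0,B1}; idom=B1
  B6: preds {B4,B5}: {B0,B1,B4} ∩ {B0,B1,B4,B5} = {B0,B1,B4}; idom=B4
  B7: preds {B2,B5,B6}: {B0,B1,B2} ∩ {B0,B1,B4,B5} ∩ {B0,B1,B4,B6} = {B0,B1}; idom=B1

DF derivation:
  join B1 pred B0: · stop@B0
  join B1 pred B3: B3→B2→B1 stop@B0
  join B1 pred B7: B7→B1 stop@B0
  join B4 pred B1: · stop@B1
  join B4 pred B2: B2 stop@B1
  join B6 pred B4: · stop@B4
  join B6 pred B5: B5 stop@B4
  join B7 pred B2: B2 stop@B1
  join B7 pred B5: B5→B4 stop@B1
  join B7 pred B6: B6→B4 stop@B1
  B0: DF=∅
  B1: DF={B1}
  B2: DF={B1,B4,B7}
  B3: DF={B1}
  B4: DF={B7}
  B5: DF={B6,B7}
  B6: DF={B7}
  B7: DF={B1}

φ for n: defs {B0,B2}
  DF⁺ = {B1,B4,B7}

Answer: ["B1", "B4", "B7"]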